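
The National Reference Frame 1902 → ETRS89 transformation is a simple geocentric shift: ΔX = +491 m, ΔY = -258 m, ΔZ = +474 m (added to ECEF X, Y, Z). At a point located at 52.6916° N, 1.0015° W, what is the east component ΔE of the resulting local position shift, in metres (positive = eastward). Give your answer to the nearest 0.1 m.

The local east axis at (φ, λ) is (−sin λ, cos λ, 0), so ΔE = −sin(-1.0015°)·491 + cos(-1.0015°)·(-258) = -249.38 m.

ΔE = -249.4 m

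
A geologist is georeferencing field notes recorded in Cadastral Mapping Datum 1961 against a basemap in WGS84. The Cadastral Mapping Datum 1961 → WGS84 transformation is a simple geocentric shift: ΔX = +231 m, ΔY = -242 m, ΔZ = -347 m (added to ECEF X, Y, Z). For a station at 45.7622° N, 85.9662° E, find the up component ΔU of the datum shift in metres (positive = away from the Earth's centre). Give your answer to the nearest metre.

The local up (radial) axis is (cos φ cos λ, cos φ sin λ, sin φ), giving ΔU = 11.336 − 168.410 − 248.608 = -405.68 m.

ΔU = -406 m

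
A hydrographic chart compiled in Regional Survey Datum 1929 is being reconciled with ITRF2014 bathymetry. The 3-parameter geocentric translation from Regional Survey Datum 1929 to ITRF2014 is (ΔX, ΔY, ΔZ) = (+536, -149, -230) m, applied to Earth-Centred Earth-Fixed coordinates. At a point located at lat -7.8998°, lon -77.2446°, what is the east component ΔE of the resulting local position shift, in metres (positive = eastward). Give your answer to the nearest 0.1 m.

ΔE = 489.9 m

The local east axis at (φ, λ) is (−sin λ, cos λ, 0), so ΔE = −sin(-77.2446°)·536 + cos(-77.2446°)·(-149) = 489.87 m.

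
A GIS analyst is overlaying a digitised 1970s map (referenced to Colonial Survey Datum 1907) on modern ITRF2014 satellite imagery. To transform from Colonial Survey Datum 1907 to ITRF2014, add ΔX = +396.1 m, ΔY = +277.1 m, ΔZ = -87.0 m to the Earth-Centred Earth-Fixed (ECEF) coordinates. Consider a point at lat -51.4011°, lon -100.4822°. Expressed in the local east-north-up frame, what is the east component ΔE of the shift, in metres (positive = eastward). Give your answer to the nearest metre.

The local east axis at (φ, λ) is (−sin λ, cos λ, 0), so ΔE = −sin(-100.4822°)·396.1 + cos(-100.4822°)·277.1 = 339.08 m.

ΔE = 339 m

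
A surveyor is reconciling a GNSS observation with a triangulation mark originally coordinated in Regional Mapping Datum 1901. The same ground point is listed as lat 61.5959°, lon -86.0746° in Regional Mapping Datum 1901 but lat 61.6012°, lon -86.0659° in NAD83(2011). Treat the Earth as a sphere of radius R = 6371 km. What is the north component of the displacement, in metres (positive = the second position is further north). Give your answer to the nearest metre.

ΔN = 589 m

Δφ = 61.6012° − 61.5959° = +0.0053°; Δλ = -86.0659° − -86.0746° = +0.0087°.
1° along a meridian = πR/180 = 111195 m.
ΔN = Δφ × 111195 = 589.3 m; ΔE = Δλ × 111195 × cos(61.5959°) = +0.0087 × 111195 × 0.475687 = 460.2 m.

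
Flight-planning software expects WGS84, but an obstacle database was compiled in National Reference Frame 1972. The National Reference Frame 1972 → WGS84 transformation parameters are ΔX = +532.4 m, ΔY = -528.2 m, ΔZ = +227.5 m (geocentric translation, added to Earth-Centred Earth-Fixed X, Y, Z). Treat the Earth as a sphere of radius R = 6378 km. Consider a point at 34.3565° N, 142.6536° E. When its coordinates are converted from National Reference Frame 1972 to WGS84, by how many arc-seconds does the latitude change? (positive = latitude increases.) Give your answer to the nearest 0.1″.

Δφ = 19.6″

sin φ = 0.564340, cos φ = 0.825542, sin λ = 0.606632, cos λ = -0.794982.
North component: ΔN = −sin φ cos λ·ΔX − sin φ sin λ·ΔY + cos φ·ΔZ = −(0.564340)(-0.794982)(532.4) − (0.564340)(0.606632)(-528.2) + (0.825542)(227.5) = 607.49 m.
1° of latitude spans πR/180 = 111317 m, so Δφ = 607.49 / 111317 × 3600 = 19.646″.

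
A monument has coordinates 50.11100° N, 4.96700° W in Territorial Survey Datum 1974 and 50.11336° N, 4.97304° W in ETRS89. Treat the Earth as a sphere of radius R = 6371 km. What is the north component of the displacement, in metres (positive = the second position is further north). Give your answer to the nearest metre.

ΔN = 262 m

Δφ = 50.11336° − 50.11100° = +0.00236°; Δλ = -4.97304° − -4.96700° = -0.00604°.
1° along a meridian = πR/180 = 111195 m.
ΔN = Δφ × 111195 = 262.4 m; ΔE = Δλ × 111195 × cos(50.11100°) = -0.00604 × 111195 × 0.641302 = -430.7 m.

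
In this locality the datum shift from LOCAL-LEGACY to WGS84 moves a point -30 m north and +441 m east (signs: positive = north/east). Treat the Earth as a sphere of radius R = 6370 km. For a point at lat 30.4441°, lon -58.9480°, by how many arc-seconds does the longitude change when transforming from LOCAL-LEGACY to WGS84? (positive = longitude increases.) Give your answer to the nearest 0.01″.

Δλ = 16.56″

At latitude 30.4441°, cos φ = 0.862124.
One radian of longitude at latitude φ spans R cos φ, so Δλ = ΔE / (R cos φ) = 441.0 / (6370000 × 0.862124) = 8.0303e-05 rad = 16.564″.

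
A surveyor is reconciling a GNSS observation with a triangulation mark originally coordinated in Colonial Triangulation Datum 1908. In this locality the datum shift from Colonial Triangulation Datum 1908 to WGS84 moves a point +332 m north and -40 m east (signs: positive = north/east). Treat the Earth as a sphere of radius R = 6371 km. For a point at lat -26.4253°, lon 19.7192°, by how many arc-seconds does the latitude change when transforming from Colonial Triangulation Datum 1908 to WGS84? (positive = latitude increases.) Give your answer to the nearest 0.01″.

On a sphere of radius R, 1 rad of latitude = R, so Δφ = ΔN / R = 332.0 / 6371000 = 5.2111e-05 rad = 10.749″.

Δφ = 10.75″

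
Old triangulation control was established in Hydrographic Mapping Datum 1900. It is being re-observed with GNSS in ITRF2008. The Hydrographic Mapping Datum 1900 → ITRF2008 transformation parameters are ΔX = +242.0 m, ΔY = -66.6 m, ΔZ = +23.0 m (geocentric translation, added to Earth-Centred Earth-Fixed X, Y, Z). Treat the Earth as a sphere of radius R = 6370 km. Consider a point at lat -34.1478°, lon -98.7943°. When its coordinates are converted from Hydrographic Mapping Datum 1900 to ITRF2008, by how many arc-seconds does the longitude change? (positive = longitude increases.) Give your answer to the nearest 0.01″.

Δλ = 9.76″

sin φ = -0.561330, cos φ = 0.827592, sin λ = -0.988244, cos λ = -0.152888.
East component: ΔE = −sin λ·ΔX + cos λ·ΔY = −(-0.988244)(242.0) + (-0.152888)(-66.6) = 249.34 m.
1° of latitude spans πR/180 = 111177 m; at latitude φ, 1° of longitude spans that × cos φ = 92009.6 m, so Δλ = 249.34 / 92009.6 × 3600 = 9.756″.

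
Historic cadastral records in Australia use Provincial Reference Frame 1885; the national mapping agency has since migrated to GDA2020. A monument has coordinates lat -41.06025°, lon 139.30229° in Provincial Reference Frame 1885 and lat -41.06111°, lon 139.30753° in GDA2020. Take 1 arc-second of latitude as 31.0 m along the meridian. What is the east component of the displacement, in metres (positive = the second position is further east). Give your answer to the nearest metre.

Δφ = -41.06111° − -41.06025° = -0.00086°; Δλ = 139.30753° − 139.30229° = +0.00524°.
1° of latitude = 3600 × 31.00 = 111600 m.
ΔN = Δφ × 111600 = -96.0 m; ΔE = Δλ × 111600 × cos(-41.06025°) = +0.00524 × 111600 × 0.754019 = 440.9 m.

ΔE = 441 m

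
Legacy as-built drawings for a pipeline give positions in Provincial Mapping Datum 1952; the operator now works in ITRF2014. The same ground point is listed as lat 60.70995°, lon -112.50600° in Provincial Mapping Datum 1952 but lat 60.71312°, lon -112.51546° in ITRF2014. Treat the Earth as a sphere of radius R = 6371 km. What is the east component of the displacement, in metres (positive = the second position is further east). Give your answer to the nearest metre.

Δφ = 60.71312° − 60.70995° = +0.00317°; Δλ = -112.51546° − -112.50600° = -0.00946°.
1° along a meridian = πR/180 = 111195 m.
ΔN = Δφ × 111195 = 352.5 m; ΔE = Δλ × 111195 × cos(60.70995°) = -0.00946 × 111195 × 0.489231 = -514.6 m.

ΔE = -515 m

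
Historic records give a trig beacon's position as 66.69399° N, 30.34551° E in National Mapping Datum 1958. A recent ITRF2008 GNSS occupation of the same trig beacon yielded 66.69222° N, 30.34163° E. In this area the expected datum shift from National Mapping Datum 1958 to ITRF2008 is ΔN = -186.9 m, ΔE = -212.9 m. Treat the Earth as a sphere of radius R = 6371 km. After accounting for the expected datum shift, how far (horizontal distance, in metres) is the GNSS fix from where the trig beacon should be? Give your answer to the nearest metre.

43 m

Observed coordinate differences: Δφ = -0.00177°, Δλ = -0.00388°.
Converting to metres (1° lat = 111195 m, cos φ = 0.395642): observed ΔN = -196.8 m, observed ΔE = -170.7 m.
Subtracting the expected shift leaves a residual of -196.8 − (-186.9) = -9.9 m north and -170.7 − (-212.9) = 42.2 m east.
Residual distance = √((-9.9)² + 42.2²) = 43.4 m.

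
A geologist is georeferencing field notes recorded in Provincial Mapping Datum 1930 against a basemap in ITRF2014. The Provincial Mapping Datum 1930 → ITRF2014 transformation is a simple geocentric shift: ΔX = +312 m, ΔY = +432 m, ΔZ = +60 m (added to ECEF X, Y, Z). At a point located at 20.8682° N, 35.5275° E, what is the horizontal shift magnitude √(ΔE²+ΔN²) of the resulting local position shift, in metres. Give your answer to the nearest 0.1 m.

210.5 m

The local east axis at (φ, λ) is (−sin λ, cos λ, 0), so ΔE = −sin(35.5275°)·312 + cos(35.5275°)·432 = 170.28 m.
The local north axis is (−sin φ cos λ, −sin φ sin λ, cos φ), giving ΔN = -90.450 − 89.423 + 56.064 = -123.81 m.
Horizontal magnitude = √(ΔE² + ΔN²) = √(170.28² + (-123.81)²) = 210.53 m.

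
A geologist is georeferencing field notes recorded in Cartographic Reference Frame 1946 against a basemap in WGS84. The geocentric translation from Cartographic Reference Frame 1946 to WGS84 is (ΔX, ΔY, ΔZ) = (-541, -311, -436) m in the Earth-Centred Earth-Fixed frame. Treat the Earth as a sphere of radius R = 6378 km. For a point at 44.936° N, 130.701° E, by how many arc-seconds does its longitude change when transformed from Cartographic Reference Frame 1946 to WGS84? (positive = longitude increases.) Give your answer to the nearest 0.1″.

Δλ = 28.0″

sin φ = 0.706316, cos φ = 0.707896, sin λ = 0.758123, cos λ = -0.652112.
East component: ΔE = −sin λ·ΔX + cos λ·ΔY = −(0.758123)(-541) + (-0.652112)(-311) = 612.95 m.
1° of latitude spans πR/180 = 111317 m; at latitude φ, 1° of longitude spans that × cos φ = 78801.0 m, so Δλ = 612.95 / 78801.0 × 3600 = 28.003″.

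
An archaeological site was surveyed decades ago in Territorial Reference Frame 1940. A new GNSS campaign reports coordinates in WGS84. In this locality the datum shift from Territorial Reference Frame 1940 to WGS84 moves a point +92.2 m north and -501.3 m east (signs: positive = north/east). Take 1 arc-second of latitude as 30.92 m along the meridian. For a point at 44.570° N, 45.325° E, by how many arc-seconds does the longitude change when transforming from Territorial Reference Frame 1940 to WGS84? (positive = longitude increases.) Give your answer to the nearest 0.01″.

Δλ = -22.76″

At latitude 44.570°, cos φ = 0.712394.
1″ of longitude at this latitude = 30.92 × cos φ = 22.0272 m, so Δλ = -501.3 / 22.0272 = -22.758″.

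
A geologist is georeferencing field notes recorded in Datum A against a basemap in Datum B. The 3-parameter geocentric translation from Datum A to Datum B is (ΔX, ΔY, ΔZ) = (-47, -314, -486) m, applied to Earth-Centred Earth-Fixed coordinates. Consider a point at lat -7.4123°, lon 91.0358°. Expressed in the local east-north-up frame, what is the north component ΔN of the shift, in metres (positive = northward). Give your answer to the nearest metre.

At φ = -7.4123°, λ = 91.0358°: sin φ = -0.129008, cos φ = 0.991643, sin λ = 0.999837, cos λ = -0.018077.
ΔN = −sin φ cos λ·ΔX − sin φ sin λ·ΔY + cos φ·ΔZ = −(-0.129008)(-0.018077)(-47) − (-0.129008)(0.999837)(-314) + (0.991643)(-486) = -522.33 m.

ΔN = -522 m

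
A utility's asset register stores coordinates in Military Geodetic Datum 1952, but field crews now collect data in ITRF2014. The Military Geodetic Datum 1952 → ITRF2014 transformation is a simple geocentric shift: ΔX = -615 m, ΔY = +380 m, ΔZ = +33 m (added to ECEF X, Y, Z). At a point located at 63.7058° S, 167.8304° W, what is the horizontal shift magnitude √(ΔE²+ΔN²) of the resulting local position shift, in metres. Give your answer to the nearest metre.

695 m

At φ = -63.7058°, λ = -167.8304°: sin φ = -0.896531, cos φ = 0.442980, sin λ = -0.210806, cos λ = -0.977528.
ΔE = −sin λ·ΔX + cos λ·ΔY = −(-0.210806)·(-615) + (-0.977528)·(380) = -501.11 m.
ΔN = −sin φ cos λ·ΔX − sin φ sin λ·ΔY + cos φ·ΔZ = −(-0.896531)(-0.977528)(-615) − (-0.896531)(-0.210806)(380) + (0.442980)(33) = 481.78 m.
Horizontal magnitude = √(ΔE² + ΔN²) = √((-501.11)² + 481.78²) = 695.14 m.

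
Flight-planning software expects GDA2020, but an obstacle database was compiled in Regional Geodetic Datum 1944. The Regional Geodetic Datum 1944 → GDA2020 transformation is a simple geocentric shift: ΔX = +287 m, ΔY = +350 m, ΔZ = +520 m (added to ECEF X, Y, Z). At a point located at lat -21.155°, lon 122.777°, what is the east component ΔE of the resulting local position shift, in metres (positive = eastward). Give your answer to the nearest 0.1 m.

ΔE = -430.8 m

At φ = -21.155°, λ = 122.777°: sin φ = -0.360892, cos φ = 0.932608, sin λ = 0.840784, cos λ = -0.541371.
ΔE = −sin λ·ΔX + cos λ·ΔY = −(0.840784)·(287) + (-0.541371)·(350) = -430.78 m.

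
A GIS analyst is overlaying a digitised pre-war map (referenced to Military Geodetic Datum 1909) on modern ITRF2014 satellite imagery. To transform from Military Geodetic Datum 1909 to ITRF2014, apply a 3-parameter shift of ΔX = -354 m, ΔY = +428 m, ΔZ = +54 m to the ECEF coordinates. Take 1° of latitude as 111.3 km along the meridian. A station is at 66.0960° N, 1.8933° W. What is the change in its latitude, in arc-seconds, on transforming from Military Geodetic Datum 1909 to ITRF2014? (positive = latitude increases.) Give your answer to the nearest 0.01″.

sin φ = 0.914226, cos φ = 0.405205, sin λ = -0.033038, cos λ = 0.999454.
North component: ΔN = −sin φ cos λ·ΔX − sin φ sin λ·ΔY + cos φ·ΔZ = −(0.914226)(0.999454)(-354) − (0.914226)(-0.033038)(428) + (0.405205)(54) = 358.27 m.
1° of latitude spans 111300 m, so Δφ = 358.27 / 111300 × 3600 = 11.588″.

Δφ = 11.59″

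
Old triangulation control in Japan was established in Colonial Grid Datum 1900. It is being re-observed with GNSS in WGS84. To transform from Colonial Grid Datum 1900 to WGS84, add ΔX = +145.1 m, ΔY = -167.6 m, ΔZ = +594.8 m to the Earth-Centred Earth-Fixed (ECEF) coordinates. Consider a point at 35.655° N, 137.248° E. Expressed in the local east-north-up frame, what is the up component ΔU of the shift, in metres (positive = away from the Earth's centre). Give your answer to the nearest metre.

ΔU = 168 m

The local up (radial) axis is (cos φ cos λ, cos φ sin λ, sin φ), giving ΔU = -86.574 − 92.444 + 346.711 = 167.69 m.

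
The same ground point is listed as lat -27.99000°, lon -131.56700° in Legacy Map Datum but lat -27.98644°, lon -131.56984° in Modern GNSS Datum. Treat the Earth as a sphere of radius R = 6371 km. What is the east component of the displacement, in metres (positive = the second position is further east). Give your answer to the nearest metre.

Δφ = -27.98644° − -27.99000° = +0.00356°; Δλ = -131.56984° − -131.56700° = -0.00284°.
1° along a meridian = πR/180 = 111195 m.
ΔN = Δφ × 111195 = 395.9 m; ΔE = Δλ × 111195 × cos(-27.99000°) = -0.00284 × 111195 × 0.883030 = -278.9 m.

ΔE = -279 m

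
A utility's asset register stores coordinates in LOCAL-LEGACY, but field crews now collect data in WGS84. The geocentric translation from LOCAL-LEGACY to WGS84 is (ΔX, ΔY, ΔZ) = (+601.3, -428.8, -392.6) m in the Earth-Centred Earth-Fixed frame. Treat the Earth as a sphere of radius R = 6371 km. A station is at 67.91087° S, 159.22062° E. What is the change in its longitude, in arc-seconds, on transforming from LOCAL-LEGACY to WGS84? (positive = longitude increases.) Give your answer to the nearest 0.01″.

Δλ = 16.15″

sin φ = -0.926600, cos φ = 0.376048, sin λ = 0.354771, cos λ = -0.934953.
East component: ΔE = −sin λ·ΔX + cos λ·ΔY = −(0.354771)(601.3) + (-0.934953)(-428.8) = 187.58 m.
1° of latitude spans πR/180 = 111195 m; at latitude φ, 1° of longitude spans that × cos φ = 41814.7 m, so Δλ = 187.58 / 41814.7 × 3600 = 16.150″.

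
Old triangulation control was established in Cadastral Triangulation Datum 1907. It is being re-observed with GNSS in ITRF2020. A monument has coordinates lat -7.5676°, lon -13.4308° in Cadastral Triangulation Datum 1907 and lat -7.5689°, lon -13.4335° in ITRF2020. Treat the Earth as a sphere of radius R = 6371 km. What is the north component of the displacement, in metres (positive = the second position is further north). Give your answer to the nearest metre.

Δφ = -7.5689° − -7.5676° = -0.0013°; Δλ = -13.4335° − -13.4308° = -0.0027°.
1° along a meridian = πR/180 = 111195 m.
ΔN = Δφ × 111195 = -144.6 m; ΔE = Δλ × 111195 × cos(-7.5676°) = -0.0027 × 111195 × 0.991290 = -297.6 m.

ΔN = -145 m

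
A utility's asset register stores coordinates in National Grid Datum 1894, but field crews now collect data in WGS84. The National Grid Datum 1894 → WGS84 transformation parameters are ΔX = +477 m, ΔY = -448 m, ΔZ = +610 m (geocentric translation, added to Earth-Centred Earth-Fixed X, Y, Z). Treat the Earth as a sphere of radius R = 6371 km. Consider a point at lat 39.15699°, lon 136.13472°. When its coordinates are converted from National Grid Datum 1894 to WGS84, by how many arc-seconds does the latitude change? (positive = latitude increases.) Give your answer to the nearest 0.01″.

Δφ = 28.69″

sin φ = 0.631447, cos φ = 0.775419, sin λ = 0.692965, cos λ = -0.720971.
North component: ΔN = −sin φ cos λ·ΔX − sin φ sin λ·ΔY + cos φ·ΔZ = −(0.631447)(-0.720971)(477) − (0.631447)(0.692965)(-448) + (0.775419)(610) = 886.19 m.
1° of latitude spans πR/180 = 111195 m, so Δφ = 886.19 / 111195 × 3600 = 28.691″.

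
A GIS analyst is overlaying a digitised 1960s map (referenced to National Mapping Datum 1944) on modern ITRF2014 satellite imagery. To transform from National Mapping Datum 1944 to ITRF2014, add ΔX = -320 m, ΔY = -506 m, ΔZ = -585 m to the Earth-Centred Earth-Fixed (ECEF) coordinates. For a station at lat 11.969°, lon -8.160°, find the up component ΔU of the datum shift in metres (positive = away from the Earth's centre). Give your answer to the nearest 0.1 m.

ΔU = -360.9 m

The local up (radial) axis is (cos φ cos λ, cos φ sin λ, sin φ), giving ΔU = -309.874 + 70.259 − 121.319 = -360.93 m.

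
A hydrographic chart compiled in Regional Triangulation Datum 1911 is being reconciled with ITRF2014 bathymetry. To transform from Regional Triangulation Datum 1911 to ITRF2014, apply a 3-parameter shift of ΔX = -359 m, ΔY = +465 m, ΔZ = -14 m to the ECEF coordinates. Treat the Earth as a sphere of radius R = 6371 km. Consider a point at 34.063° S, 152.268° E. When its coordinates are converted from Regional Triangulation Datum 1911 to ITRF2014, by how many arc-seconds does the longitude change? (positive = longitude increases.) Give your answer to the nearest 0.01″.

Δλ = -9.56″

sin φ = -0.560104, cos φ = 0.828422, sin λ = 0.465336, cos λ = -0.885134.
East component: ΔE = −sin λ·ΔX + cos λ·ΔY = −(0.465336)(-359) + (-0.885134)(465) = -244.53 m.
1° of latitude spans πR/180 = 111195 m; at latitude φ, 1° of longitude spans that × cos φ = 92116.3 m, so Δλ = -244.53 / 92116.3 × 3600 = -9.557″.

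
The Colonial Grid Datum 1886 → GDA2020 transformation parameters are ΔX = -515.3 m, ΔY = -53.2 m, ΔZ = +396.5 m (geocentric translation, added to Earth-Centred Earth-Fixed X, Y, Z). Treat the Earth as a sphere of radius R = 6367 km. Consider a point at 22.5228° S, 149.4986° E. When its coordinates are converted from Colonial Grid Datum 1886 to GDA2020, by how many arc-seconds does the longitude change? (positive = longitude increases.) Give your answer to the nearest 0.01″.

sin φ = -0.383051, cos φ = 0.923727, sin λ = 0.507559, cos λ = -0.861617.
East component: ΔE = −sin λ·ΔX + cos λ·ΔY = −(0.507559)(-515.3) + (-0.861617)(-53.2) = 307.38 m.
1° of latitude spans πR/180 = 111125 m; at latitude φ, 1° of longitude spans that × cos φ = 102649.3 m, so Δλ = 307.38 / 102649.3 × 3600 = 10.780″.

Δλ = 10.78″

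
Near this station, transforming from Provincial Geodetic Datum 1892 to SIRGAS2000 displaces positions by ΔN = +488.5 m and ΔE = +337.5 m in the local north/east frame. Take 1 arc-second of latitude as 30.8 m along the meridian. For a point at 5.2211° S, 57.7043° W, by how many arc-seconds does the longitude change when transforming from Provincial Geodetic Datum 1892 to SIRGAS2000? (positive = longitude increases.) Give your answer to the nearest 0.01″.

At latitude -5.2211°, cos φ = 0.995851.
1″ of longitude at this latitude = 30.80 × cos φ = 30.6722 m, so Δλ = 337.5 / 30.6722 = 11.003″.

Δλ = 11.00″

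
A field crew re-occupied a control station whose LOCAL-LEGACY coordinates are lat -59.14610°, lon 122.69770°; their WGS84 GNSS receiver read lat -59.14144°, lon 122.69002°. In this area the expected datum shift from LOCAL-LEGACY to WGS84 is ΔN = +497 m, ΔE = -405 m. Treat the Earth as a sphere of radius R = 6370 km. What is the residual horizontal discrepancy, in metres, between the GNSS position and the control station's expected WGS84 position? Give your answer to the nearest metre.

Observed coordinate differences: Δφ = +0.00466°, Δλ = -0.00768°.
Converting to metres (1° lat = 111177 m, cos φ = 0.512851): observed ΔN = 518.1 m, observed ΔE = -437.9 m.
Subtracting the expected shift leaves a residual of 518.1 − (497) = 21.1 m north and -437.9 − (-405) = -32.9 m east.
Residual distance = √(21.1² + (-32.9)²) = 39.1 m.

39 m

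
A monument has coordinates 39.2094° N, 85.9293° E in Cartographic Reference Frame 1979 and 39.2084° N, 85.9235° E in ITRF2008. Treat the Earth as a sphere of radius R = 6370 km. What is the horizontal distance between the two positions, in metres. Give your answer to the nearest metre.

512 m

Δφ = 39.2084° − 39.2094° = -0.0010°; Δλ = 85.9235° − 85.9293° = -0.0058°.
1° along a meridian = πR/180 = 111177 m.
ΔN = Δφ × 111177 = -111.2 m; ΔE = Δλ × 111177 × cos(39.2094°) = -0.0058 × 111177 × 0.774841 = -499.6 m.
Distance = √(ΔE² + ΔN²) = √((-499.6)² + (-111.2)²) = 511.9 m.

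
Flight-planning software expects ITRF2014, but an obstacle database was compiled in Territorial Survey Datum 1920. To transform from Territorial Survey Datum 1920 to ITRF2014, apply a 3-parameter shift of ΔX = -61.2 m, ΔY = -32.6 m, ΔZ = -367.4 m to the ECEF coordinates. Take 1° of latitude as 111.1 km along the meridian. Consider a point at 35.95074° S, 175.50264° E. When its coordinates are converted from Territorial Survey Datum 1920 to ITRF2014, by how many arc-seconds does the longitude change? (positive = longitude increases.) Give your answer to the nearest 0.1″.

sin φ = -0.587089, cos φ = 0.809522, sin λ = 0.078413, cos λ = -0.996921.
East component: ΔE = −sin λ·ΔX + cos λ·ΔY = −(0.078413)(-61.2) + (-0.996921)(-32.6) = 37.30 m.
1° of latitude spans 111100 m; at latitude φ, 1° of longitude spans that × cos φ = 89937.9 m, so Δλ = 37.30 / 89937.9 × 3600 = 1.493″.

Δλ = 1.5″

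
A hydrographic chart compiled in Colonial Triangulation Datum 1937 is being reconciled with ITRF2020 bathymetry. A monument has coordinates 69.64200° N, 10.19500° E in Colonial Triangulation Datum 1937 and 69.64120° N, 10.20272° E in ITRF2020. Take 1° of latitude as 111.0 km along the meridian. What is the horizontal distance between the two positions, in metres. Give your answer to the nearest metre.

311 m

Δφ = 69.64120° − 69.64200° = -0.00080°; Δλ = 10.20272° − 10.19500° = +0.00772°.
ΔN = Δφ × 111000 = -88.8 m; ΔE = Δλ × 111000 × cos(69.64200°) = +0.00772 × 111000 × 0.347885 = 298.1 m.
Distance = √(ΔE² + ΔN²) = √(298.1² + (-88.8)²) = 311.1 m.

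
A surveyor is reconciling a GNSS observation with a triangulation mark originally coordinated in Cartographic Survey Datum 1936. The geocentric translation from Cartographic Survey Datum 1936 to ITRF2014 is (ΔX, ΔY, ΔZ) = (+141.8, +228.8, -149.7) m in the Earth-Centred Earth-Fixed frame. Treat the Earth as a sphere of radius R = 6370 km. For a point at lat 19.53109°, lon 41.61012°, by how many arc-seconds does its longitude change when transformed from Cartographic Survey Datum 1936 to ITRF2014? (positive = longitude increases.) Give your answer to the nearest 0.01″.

sin φ = 0.334318, cos φ = 0.942460, sin λ = 0.664058, cos λ = 0.747681.
East component: ΔE = −sin λ·ΔX + cos λ·ΔY = −(0.664058)(141.8) + (0.747681)(228.8) = 76.91 m.
1° of latitude spans πR/180 = 111177 m; at latitude φ, 1° of longitude spans that × cos φ = 104780.3 m, so Δλ = 76.91 / 104780.3 × 3600 = 2.642″.

Δλ = 2.64″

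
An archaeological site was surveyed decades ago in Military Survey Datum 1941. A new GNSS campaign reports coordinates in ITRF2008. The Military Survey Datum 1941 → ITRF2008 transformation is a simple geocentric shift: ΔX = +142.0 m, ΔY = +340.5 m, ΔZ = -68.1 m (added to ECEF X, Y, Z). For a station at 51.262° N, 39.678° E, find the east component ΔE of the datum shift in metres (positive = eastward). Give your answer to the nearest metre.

ΔE = 171 m

The local east axis at (φ, λ) is (−sin λ, cos λ, 0), so ΔE = −sin(39.678°)·142.0 + cos(39.678°)·340.5 = 171.40 m.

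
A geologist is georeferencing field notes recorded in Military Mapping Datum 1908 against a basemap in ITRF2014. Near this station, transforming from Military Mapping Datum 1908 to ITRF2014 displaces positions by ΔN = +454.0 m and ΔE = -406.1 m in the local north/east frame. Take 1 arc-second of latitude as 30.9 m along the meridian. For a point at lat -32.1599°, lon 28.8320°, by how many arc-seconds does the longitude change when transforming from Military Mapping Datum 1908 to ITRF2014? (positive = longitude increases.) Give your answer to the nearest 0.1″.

Δλ = -15.5″

At latitude -32.1599°, cos φ = 0.846566.
1″ of longitude at this latitude = 30.90 × cos φ = 26.1589 m, so Δλ = -406.1 / 26.1589 = -15.524″.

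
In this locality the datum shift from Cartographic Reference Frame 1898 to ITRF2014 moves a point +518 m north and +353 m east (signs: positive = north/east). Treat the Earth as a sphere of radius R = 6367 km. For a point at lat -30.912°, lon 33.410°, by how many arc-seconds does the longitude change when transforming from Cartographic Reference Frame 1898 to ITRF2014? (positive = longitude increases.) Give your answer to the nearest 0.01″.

At latitude -30.912°, cos φ = 0.857957.
One radian of longitude at latitude φ spans R cos φ, so Δλ = ΔE / (R cos φ) = 353.0 / (6367000 × 0.857957) = 6.4621e-05 rad = 13.329″.

Δλ = 13.33″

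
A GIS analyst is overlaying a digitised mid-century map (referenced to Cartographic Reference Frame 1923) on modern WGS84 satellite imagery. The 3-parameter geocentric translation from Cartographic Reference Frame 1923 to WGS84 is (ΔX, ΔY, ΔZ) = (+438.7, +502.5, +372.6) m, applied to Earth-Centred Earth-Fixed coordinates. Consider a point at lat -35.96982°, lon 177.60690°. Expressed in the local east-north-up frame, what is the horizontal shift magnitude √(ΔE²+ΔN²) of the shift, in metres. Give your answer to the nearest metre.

523 m

At φ = -35.96982°, λ = 177.60690°: sin φ = -0.587359, cos φ = 0.809326, sin λ = 0.041755, cos λ = -0.999128.
ΔE = −sin λ·ΔX + cos λ·ΔY = −(0.041755)·(438.7) + (-0.999128)·(502.5) = -520.38 m.
ΔN = −sin φ cos λ·ΔX − sin φ sin λ·ΔY + cos φ·ΔZ = −(-0.587359)(-0.999128)(438.7) − (-0.587359)(0.041755)(502.5) + (0.809326)(372.6) = 56.43 m.
Horizontal magnitude = √(ΔE² + ΔN²) = √((-520.38)² + 56.43²) = 523.43 m.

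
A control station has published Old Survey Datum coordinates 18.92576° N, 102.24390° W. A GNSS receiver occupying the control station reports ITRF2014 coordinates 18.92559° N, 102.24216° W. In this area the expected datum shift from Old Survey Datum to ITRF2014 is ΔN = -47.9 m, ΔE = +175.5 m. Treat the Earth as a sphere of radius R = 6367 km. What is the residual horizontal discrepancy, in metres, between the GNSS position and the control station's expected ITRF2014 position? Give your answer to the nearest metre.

30 m

Observed coordinate differences: Δφ = -0.00017°, Δλ = +0.00174°.
Converting to metres (1° lat = 111125 m, cos φ = 0.945940): observed ΔN = -18.9 m, observed ΔE = 182.9 m.
Subtracting the expected shift leaves a residual of -18.9 − (-47.9) = 29.0 m north and 182.9 − (175.5) = 7.4 m east.
Residual distance = √(29.0² + 7.4²) = 29.9 m.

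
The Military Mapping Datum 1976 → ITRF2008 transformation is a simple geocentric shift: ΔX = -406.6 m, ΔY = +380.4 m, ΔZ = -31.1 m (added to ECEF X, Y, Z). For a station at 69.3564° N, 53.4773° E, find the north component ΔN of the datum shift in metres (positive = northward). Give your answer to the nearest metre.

ΔN = -71 m

At φ = 69.3564°, λ = 53.4773°: sin φ = 0.935792, cos φ = 0.352554, sin λ = 0.803621, cos λ = 0.595141.
ΔN = −sin φ cos λ·ΔX − sin φ sin λ·ΔY + cos φ·ΔZ = −(0.935792)(0.595141)(-406.6) − (0.935792)(0.803621)(380.4) + (0.352554)(-31.1) = -70.59 m.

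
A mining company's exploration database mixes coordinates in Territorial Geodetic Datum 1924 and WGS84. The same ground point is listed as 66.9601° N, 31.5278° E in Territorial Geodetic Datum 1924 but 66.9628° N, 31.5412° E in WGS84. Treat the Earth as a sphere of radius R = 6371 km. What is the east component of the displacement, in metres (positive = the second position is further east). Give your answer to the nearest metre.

Δφ = 66.9628° − 66.9601° = +0.0027°; Δλ = 31.5412° − 31.5278° = +0.0134°.
1° along a meridian = πR/180 = 111195 m.
ΔN = Δφ × 111195 = 300.2 m; ΔE = Δλ × 111195 × cos(66.9601°) = +0.0134 × 111195 × 0.391372 = 583.1 m.

ΔE = 583 m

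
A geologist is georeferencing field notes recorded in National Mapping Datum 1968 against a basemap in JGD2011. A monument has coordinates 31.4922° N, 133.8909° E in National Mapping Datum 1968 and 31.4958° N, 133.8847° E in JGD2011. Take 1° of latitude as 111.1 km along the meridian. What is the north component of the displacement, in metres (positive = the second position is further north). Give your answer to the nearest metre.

Δφ = 31.4958° − 31.4922° = +0.0036°; Δλ = 133.8847° − 133.8909° = -0.0062°.
ΔN = Δφ × 111100 = 400.0 m; ΔE = Δλ × 111100 × cos(31.4922°) = -0.0062 × 111100 × 0.852711 = -587.4 m.

ΔN = 400 m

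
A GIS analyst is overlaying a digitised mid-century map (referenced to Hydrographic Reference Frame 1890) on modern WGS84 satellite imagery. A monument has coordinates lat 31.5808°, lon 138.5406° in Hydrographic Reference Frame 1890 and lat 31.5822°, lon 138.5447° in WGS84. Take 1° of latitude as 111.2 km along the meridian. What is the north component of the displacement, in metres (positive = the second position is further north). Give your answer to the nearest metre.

ΔN = 156 m

Δφ = 31.5822° − 31.5808° = +0.0014°; Δλ = 138.5447° − 138.5406° = +0.0041°.
ΔN = Δφ × 111200 = 155.7 m; ΔE = Δλ × 111200 × cos(31.5808°) = +0.0041 × 111200 × 0.851902 = 388.4 m.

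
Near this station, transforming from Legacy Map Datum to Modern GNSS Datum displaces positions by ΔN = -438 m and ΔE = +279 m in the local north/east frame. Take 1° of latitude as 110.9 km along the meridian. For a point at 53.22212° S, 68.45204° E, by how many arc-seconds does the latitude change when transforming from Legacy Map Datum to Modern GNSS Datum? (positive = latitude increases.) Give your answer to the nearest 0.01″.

Δφ = -14.22″

1° of latitude = 110.9 km, so Δφ = -438.0 / 110900 = -0.0039495° = -14.218″.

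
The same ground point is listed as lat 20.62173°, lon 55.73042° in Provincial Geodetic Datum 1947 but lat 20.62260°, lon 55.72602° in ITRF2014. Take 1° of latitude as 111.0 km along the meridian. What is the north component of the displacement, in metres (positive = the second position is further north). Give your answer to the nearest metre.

Δφ = 20.62260° − 20.62173° = +0.00087°; Δλ = 55.72602° − 55.73042° = -0.00440°.
ΔN = Δφ × 111000 = 96.6 m; ΔE = Δλ × 111000 × cos(20.62173°) = -0.00440 × 111000 × 0.935926 = -457.1 m.

ΔN = 97 m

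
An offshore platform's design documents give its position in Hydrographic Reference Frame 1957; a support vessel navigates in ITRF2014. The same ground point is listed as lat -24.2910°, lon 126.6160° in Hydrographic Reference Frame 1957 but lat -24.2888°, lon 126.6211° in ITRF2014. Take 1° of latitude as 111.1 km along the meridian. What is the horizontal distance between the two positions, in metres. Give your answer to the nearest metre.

571 m

Δφ = -24.2888° − -24.2910° = +0.0022°; Δλ = 126.6211° − 126.6160° = +0.0051°.
ΔN = Δφ × 111100 = 244.4 m; ΔE = Δλ × 111100 × cos(-24.2910°) = +0.0051 × 111100 × 0.911468 = 516.4 m.
Distance = √(ΔE² + ΔN²) = √(516.4² + 244.4²) = 571.4 m.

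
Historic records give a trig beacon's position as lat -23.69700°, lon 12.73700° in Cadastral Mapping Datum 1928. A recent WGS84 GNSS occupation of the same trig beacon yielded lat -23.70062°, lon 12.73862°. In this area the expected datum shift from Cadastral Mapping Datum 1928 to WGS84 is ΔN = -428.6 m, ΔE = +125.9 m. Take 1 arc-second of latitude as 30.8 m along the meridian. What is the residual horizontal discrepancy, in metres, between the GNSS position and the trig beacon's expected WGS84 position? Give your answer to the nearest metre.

47 m

Observed coordinate differences: Δφ = -0.00362°, Δλ = +0.00162°.
Converting to metres (1° lat = 110880 m, cos φ = 0.915684): observed ΔN = -401.4 m, observed ΔE = 164.5 m.
Subtracting the expected shift leaves a residual of -401.4 − (-428.6) = 27.2 m north and 164.5 − (125.9) = 38.6 m east.
Residual distance = √(27.2² + 38.6²) = 47.2 m.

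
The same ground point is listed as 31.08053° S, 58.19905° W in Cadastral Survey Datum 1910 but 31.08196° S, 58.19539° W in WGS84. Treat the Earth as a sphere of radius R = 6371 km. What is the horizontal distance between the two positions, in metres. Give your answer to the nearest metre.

383 m

Δφ = -31.08196° − -31.08053° = -0.00143°; Δλ = -58.19539° − -58.19905° = +0.00366°.
1° along a meridian = πR/180 = 111195 m.
ΔN = Δφ × 111195 = -159.0 m; ΔE = Δλ × 111195 × cos(-31.08053°) = +0.00366 × 111195 × 0.856443 = 348.5 m.
Distance = √(ΔE² + ΔN²) = √(348.5² + (-159.0)²) = 383.1 m.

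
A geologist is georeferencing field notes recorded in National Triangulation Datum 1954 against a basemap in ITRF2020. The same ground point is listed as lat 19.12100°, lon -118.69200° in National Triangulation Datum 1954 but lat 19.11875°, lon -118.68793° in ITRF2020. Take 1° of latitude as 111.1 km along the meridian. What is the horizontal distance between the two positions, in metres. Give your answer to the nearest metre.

Δφ = 19.11875° − 19.12100° = -0.00225°; Δλ = -118.68793° − -118.69200° = +0.00407°.
ΔN = Δφ × 111100 = -250.0 m; ΔE = Δλ × 111100 × cos(19.12100°) = +0.00407 × 111100 × 0.944829 = 427.2 m.
Distance = √(ΔE² + ΔN²) = √(427.2² + (-250.0)²) = 495.0 m.

495 m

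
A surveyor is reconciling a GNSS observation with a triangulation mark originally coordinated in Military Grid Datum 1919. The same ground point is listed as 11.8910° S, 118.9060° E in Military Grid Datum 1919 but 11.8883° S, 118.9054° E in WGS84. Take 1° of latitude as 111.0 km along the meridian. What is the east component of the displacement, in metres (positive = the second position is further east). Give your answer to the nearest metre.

ΔE = -65 m

Δφ = -11.8883° − -11.8910° = +0.0027°; Δλ = 118.9054° − 118.9060° = -0.0006°.
ΔN = Δφ × 111000 = 299.7 m; ΔE = Δλ × 111000 × cos(-11.8910°) = -0.0006 × 111000 × 0.978541 = -65.2 m.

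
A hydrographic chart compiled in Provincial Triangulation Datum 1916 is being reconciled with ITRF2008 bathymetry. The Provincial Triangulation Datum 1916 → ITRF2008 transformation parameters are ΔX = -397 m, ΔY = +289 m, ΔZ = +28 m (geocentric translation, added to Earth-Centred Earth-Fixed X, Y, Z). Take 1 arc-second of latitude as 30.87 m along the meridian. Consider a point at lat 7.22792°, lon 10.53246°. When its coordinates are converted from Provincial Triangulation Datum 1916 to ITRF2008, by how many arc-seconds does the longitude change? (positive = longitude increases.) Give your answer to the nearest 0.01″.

Δλ = 11.65″

sin φ = 0.125817, cos φ = 0.992054, sin λ = 0.182793, cos λ = 0.983152.
East component: ΔE = −sin λ·ΔX + cos λ·ΔY = −(0.182793)(-397) + (0.983152)(289) = 356.70 m.
1° of latitude spans 3600 × 30.87 = 111132 m; at latitude φ, 1° of longitude spans that × cos φ = 110248.9 m, so Δλ = 356.70 / 110248.9 × 3600 = 11.647″.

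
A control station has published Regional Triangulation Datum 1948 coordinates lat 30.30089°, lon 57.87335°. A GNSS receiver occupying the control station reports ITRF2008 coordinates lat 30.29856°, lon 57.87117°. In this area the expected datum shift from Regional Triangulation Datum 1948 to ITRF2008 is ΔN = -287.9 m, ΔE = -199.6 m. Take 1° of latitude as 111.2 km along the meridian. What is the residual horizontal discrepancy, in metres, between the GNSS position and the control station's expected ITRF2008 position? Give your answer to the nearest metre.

30 m

Observed coordinate differences: Δφ = -0.00233°, Δλ = -0.00218°.
Converting to metres (1° lat = 111200 m, cos φ = 0.863388): observed ΔN = -259.1 m, observed ΔE = -209.3 m.
Subtracting the expected shift leaves a residual of -259.1 − (-287.9) = 28.8 m north and -209.3 − (-199.6) = -9.7 m east.
Residual distance = √(28.8² + (-9.7)²) = 30.4 m.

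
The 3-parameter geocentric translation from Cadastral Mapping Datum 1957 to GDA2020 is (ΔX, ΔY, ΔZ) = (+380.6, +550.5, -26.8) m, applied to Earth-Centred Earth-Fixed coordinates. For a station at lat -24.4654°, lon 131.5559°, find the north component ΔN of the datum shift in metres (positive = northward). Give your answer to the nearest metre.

The local north axis is (−sin φ cos λ, −sin φ sin λ, cos φ), giving ΔN = -104.559 + 170.604 − 24.394 = 41.65 m.

ΔN = 42 m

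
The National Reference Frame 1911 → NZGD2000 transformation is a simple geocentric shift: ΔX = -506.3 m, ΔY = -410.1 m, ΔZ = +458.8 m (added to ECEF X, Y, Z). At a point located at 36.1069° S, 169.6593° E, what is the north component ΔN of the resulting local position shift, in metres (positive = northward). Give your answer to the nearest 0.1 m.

At φ = -36.1069°, λ = 169.6593°: sin φ = -0.589294, cos φ = 0.807919, sin λ = 0.179501, cos λ = -0.983758.
ΔN = −sin φ cos λ·ΔX − sin φ sin λ·ΔY + cos φ·ΔZ = −(-0.589294)(-0.983758)(-506.3) − (-0.589294)(0.179501)(-410.1) + (0.807919)(458.8) = 620.81 m.

ΔN = 620.8 m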